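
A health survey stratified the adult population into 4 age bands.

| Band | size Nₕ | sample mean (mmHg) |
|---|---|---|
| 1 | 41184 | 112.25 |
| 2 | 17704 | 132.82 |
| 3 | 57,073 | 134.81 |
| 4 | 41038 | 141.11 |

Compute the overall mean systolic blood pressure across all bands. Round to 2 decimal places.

130.31

N = 41184 + 17704 + 57073 + 41038 = 156999.
Overall mean = Σ (Nₕ/N)·x̄ₕ — weight by population share, not a simple average.
Σ Nₕx̄ₕ = 41184·112.25 + 17704·132.82 + 57073·134.81 + 41038·141.11 = 4622904 + 2351445.28 + 7694011.13 + 5790872.18 = 20459232.59.
Divide by N: 20459232.59 / 156999 = 130.3144... → 130.31.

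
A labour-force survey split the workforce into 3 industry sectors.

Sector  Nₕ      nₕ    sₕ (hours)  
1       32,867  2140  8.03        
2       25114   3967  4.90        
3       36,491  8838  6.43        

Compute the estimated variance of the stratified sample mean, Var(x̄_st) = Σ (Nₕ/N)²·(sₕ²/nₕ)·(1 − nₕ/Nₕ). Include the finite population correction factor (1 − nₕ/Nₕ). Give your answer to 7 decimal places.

0.0042986

N = 94472. Term for each stratum: Wₕ²sₕ²/nₕ·(1−nₕ/Nₕ).
Var(x̄_st) = 0.0034095049 + 0.0003601541 + 0.0005289197 = 0.0042985788 → 0.0042986.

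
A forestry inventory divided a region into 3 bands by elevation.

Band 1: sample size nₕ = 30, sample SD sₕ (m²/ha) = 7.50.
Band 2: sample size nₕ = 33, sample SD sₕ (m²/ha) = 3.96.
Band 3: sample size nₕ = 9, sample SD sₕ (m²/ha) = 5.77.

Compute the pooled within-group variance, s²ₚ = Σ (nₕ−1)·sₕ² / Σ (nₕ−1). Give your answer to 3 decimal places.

1: (30−1)·7.50² = 29·56.25 = 1631.25
2: (33−1)·3.96² = 32·15.6816 = 501.8112
3: (9−1)·5.77² = 8·33.2929 = 266.3432
Numerator = 2399.4044; denominator = Σ(nₕ−1) = 69.
s²ₚ = 2399.4044/69 = 34.77398... → 34.774.

34.774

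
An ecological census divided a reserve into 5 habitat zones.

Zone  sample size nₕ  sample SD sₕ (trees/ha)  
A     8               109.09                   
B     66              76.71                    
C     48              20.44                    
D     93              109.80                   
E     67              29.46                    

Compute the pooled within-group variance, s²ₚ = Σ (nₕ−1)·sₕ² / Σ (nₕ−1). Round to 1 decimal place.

5963.4

Degrees of freedom: 7 + 65 + 47 + 92 + 66 = 277.
Σ(nₕ−1)sₕ² = 7·11900.6281 + 65·5884.4241 + 47·417.7936 + 92·12056.04 + 66·867.8916 = 1651864.788.
s²ₚ = 1651864.788 / 277 = 5963.411... → 5963.4.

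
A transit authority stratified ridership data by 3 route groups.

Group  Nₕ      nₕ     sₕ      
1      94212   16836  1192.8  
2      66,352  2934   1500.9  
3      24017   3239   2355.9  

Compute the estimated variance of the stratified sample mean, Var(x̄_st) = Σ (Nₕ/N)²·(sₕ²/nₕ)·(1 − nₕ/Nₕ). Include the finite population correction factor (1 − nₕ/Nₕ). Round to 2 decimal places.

N = 184581. Term for each stratum: Wₕ²sₕ²/nₕ·(1−nₕ/Nₕ).
Var(x̄_st) = 18.08152 + 94.82787 + 25.09870 = 138.00808 → 138.01.

138.01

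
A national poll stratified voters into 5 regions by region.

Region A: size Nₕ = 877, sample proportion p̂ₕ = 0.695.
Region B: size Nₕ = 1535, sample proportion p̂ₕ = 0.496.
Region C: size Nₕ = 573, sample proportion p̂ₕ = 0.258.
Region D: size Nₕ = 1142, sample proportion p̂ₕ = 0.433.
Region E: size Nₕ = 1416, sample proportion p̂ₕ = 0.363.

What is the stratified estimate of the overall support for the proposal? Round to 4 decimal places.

Wₕ = Nₕ/N with N = 5543: 0.1582, 0.2769, 0.1034, 0.2060, 0.2555.
p̂_st = 0.1582·0.695 + 0.2769·0.496 + 0.1034·0.258 + 0.2060·0.433 + 0.2555·0.363 ≈ 0.455927... → 0.4559.

0.4559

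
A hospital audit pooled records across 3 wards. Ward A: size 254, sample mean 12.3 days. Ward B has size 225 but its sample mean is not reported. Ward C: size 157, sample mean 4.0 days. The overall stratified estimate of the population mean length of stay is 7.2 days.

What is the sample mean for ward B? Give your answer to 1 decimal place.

N = 254 + 225 + 157 = 636.
Overall total = μ·N = 7.2·636 = 4579.2.
Subtract the known strata: 254·12.3 + 157·4.0 = 3752.2.
Remaining total for ward B: 4579.2 − 3752.2 = 827.
Divide by its size: 827 / 225 = 3.676... → 3.7.

3.7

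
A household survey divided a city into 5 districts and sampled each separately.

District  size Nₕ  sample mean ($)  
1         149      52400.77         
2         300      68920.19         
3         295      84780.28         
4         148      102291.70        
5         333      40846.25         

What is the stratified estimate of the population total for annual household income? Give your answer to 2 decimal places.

Estimate total by summing Nₕ·x̄ₕ over strata.
149·52400.77 + 300·68920.19 + 295·84780.28 + 148·102291.70 + 333·40846.25 = 7807714.73 + 20676057 + 25010182.6 + 15139171.6 + 13601801.25 = 82234927.18.

82234927.18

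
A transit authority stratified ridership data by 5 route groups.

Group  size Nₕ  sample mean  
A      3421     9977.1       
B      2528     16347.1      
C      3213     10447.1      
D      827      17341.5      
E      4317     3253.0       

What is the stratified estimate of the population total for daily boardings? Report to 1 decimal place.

137408281.7

A: 3421·9977.1 = 34131659.1
B: 2528·16347.1 = 41325468.8
C: 3213·10447.1 = 33566532.3
D: 827·17341.5 = 14341420.5
E: 4317·3253.0 = 14043201
τ̂ = Σ Nₕx̄ₕ = 137408281.7.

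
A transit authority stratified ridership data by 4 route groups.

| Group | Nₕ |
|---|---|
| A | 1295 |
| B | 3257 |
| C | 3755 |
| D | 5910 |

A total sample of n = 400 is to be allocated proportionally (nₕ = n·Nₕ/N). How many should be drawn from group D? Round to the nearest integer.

166

N = 1295 + 3257 + 3755 + 5910 = 14217.
n_D = 400·5910/14217 = 166.280... → 166.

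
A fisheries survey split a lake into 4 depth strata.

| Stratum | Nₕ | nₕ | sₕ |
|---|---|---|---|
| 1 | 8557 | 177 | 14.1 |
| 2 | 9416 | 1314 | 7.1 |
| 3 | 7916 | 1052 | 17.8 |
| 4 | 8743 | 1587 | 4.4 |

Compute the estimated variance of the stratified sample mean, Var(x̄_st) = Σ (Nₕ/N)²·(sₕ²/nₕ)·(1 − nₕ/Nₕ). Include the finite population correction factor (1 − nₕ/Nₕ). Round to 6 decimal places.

0.083875

N = 34632; Wₕ = Nₕ/N.
stratum 1: (8557/34632)²·14.1²/177·(1 − 177/8557) = 0.067154538
stratum 2: (9416/34632)²·7.1²/1314·(1 − 1314/9416) = 0.002440197
stratum 3: (7916/34632)²·17.8²/1052·(1 − 1052/7916) = 0.013644329
stratum 4: (8743/34632)²·4.4²/1587·(1 − 1587/8743) = 0.000636362
Sum = 0.083875425 → 0.083875.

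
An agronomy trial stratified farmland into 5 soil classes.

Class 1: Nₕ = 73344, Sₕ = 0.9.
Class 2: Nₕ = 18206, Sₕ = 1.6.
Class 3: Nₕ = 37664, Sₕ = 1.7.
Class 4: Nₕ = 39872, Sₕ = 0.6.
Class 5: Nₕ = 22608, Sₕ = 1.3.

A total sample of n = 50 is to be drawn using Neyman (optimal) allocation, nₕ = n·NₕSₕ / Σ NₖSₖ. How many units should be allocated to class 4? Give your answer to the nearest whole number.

1: NₕSₕ = 73344·0.9 = 66009.6
2: NₕSₕ = 18206·1.6 = 29129.6
3: NₕSₕ = 37664·1.7 = 64028.8
4: NₕSₕ = 39872·0.6 = 23923.2
5: NₕSₕ = 22608·1.3 = 29390.4
Σ NₕSₕ = 212481.6.
n_4 = 50·23923.2/212481.6 = 5.629... → 6.

6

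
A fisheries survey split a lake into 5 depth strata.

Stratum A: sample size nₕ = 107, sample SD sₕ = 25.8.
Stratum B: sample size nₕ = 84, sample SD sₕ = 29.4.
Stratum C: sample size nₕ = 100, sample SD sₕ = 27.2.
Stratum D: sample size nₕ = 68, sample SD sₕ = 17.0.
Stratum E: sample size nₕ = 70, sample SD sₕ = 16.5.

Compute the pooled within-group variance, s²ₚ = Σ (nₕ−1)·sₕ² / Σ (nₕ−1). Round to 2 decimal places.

Degrees of freedom: 106 + 83 + 99 + 67 + 69 = 424.
Σ(nₕ−1)sₕ² = 106·665.64 + 83·864.36 + 99·739.84 + 67·289 + 69·272.25 = 253692.13.
s²ₚ = 253692.13 / 424 = 598.3305... → 598.33.

598.33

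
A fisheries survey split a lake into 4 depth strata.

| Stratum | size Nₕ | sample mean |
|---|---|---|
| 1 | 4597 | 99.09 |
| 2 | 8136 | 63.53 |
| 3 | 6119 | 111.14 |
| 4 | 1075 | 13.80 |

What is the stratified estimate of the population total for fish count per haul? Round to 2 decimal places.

Estimate total by summing Nₕ·x̄ₕ over strata.
4597·99.09 + 8136·63.53 + 6119·111.14 + 1075·13.80 = 455516.73 + 516880.08 + 680065.66 + 14835 = 1667297.47.

1667297.47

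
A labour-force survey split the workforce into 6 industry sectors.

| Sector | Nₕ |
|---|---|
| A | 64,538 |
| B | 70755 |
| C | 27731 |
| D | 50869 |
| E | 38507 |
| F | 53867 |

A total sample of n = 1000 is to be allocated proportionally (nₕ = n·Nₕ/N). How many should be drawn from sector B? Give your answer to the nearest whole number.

231

Share of sector B = 70755/306267 = 0.23102.
Allocate 1000 × 0.23102 = 231.024... → 231.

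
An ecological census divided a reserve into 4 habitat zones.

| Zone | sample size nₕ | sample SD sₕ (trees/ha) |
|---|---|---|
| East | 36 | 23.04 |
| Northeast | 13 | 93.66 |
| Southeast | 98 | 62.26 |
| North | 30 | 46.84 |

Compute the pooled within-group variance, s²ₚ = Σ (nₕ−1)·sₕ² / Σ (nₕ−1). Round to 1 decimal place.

East: (36−1)·23.04² = 35·530.8416 = 18579.456
Northeast: (13−1)·93.66² = 12·8772.1956 = 105266.3472
Southeast: (98−1)·62.26² = 97·3876.3076 = 376001.8372
North: (30−1)·46.84² = 29·2193.9856 = 63625.5824
Numerator = 563473.2228; denominator = Σ(nₕ−1) = 173.
s²ₚ = 563473.2228/173 = 3257.071... → 3257.1.

3257.1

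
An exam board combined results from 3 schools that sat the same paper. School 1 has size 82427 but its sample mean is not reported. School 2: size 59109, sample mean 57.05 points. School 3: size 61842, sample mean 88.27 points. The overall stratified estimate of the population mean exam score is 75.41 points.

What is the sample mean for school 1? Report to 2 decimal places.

78.93

N = 82427 + 59109 + 61842 = 203378.
Overall total = μ·N = 75.41·203378 = 15336734.98.
Subtract the known strata: 59109·57.05 + 61842·88.27 = 8830961.79.
Remaining total for school 1: 15336734.98 − 8830961.79 = 6505773.19.
Divide by its size: 6505773.19 / 82427 = 78.9277... → 78.93.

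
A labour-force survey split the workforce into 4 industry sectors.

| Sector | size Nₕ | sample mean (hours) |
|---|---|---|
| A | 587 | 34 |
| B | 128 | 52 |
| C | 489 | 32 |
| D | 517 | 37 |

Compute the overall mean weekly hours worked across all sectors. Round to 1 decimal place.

35.7

N = 587 + 128 + 489 + 517 = 1721.
Overall mean = Σ (Nₕ/N)·x̄ₕ — weight by population share, not a simple average.
Σ Nₕx̄ₕ = 587·34 + 128·52 + 489·32 + 517·37 = 19958 + 6656 + 15648 + 19129 = 61391.
Divide by N: 61391 / 1721 = 35.672... → 35.7.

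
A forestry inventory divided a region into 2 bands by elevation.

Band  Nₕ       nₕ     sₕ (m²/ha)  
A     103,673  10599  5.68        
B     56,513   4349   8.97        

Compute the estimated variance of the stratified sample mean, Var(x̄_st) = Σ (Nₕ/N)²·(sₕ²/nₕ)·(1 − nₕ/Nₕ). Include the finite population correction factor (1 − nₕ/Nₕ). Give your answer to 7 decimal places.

N = 160186; Wₕ = Nₕ/N.
band A: (103673/160186)²·5.68²/10599·(1 − 10599/103673) = 0.0011446605
band B: (56513/160186)²·8.97²/4349·(1 − 4349/56513) = 0.0021255220
Sum = 0.0032701826 → 0.0032702.

0.0032702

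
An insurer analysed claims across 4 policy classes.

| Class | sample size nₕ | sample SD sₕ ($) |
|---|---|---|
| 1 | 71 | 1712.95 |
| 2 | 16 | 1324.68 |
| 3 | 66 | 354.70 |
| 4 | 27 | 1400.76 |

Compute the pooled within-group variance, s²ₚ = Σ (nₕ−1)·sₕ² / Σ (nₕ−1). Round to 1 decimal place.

1: (71−1)·1712.95² = 70·2934197.7025 = 205393839.175
2: (16−1)·1324.68² = 15·1754777.1024 = 26321656.536
3: (66−1)·354.70² = 65·125812.09 = 8177785.85
4: (27−1)·1400.76² = 26·1962128.5776 = 51015343.0176
Numerator = 290908624.5786; denominator = Σ(nₕ−1) = 176.
s²ₚ = 290908624.5786/176 = 1652889.912... → 1652889.9.

1652889.9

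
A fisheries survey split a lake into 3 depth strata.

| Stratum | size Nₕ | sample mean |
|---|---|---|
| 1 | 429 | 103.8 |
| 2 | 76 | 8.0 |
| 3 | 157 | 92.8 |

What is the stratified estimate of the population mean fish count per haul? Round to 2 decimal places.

90.19

N = 429 + 76 + 157 = 662.
The stratified mean weights each stratum mean by its population share Nₕ/N.
Σ Nₕx̄ₕ = 429·103.8 + 76·8.0 + 157·92.8 = 44530.2 + 608 + 14569.6 = 59707.8.
Divide by N: 59707.8 / 662 = 90.1931... → 90.19.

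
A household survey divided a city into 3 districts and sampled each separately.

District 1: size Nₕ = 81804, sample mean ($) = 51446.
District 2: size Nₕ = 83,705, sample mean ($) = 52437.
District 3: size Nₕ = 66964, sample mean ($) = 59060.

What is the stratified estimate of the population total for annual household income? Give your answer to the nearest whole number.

1: 81804·51446 = 4208488584
2: 83705·52437 = 4389239085
3: 66964·59060 = 3954893840
τ̂ = Σ Nₕx̄ₕ = 12552621509.

12552621509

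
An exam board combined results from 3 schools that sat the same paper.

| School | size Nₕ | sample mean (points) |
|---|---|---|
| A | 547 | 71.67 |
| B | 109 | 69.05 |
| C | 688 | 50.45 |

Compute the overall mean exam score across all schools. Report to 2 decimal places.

N = 547 + 109 + 688 = 1344.
Overall mean = Σ (Nₕ/N)·x̄ₕ — weight by population share, not a simple average.
Σ Nₕx̄ₕ = 547·71.67 + 109·69.05 + 688·50.45 = 39203.49 + 7526.45 + 34709.6 = 81439.54.
Divide by N: 81439.54 / 1344 = 60.5949... → 60.59.

60.59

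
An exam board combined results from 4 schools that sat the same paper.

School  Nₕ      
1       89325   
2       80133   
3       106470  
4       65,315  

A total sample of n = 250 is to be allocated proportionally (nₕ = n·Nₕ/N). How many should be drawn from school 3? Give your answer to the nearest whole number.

N = 89325 + 80133 + 106470 + 65315 = 341243.
n_3 = 250·106470/341243 = 78.002... → 78.

78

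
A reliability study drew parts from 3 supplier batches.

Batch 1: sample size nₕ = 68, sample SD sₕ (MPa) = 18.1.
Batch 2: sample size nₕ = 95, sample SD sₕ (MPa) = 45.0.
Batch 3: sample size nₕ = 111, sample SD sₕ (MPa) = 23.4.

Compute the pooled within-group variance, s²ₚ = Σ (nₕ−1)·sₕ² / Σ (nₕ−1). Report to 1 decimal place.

1005.7

1: (68−1)·18.1² = 67·327.61 = 21949.87
2: (95−1)·45.0² = 94·2025 = 190350
3: (111−1)·23.4² = 110·547.56 = 60231.6
Numerator = 272531.47; denominator = Σ(nₕ−1) = 271.
s²ₚ = 272531.47/271 = 1005.651... → 1005.7.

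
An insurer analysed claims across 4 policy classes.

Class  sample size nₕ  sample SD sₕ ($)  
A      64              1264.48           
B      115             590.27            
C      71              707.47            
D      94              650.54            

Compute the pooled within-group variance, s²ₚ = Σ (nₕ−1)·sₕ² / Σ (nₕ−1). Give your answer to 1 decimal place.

631896.5

A: (64−1)·1264.48² = 63·1598909.6704 = 100731309.2352
B: (115−1)·590.27² = 114·348418.6729 = 39719728.7106
C: (71−1)·707.47² = 70·500513.8009 = 35035966.063
D: (94−1)·650.54² = 93·423202.2916 = 39357813.1188
Numerator = 214844817.1276; denominator = Σ(nₕ−1) = 340.
s²ₚ = 214844817.1276/340 = 631896.521... → 631896.5.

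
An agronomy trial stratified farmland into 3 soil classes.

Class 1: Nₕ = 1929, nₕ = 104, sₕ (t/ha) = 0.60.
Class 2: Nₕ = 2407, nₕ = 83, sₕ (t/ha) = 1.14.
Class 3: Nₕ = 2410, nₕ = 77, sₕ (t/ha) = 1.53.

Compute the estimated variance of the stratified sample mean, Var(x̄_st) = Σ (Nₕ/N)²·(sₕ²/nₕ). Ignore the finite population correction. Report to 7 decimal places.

N = 6746. Term for each stratum: Wₕ²sₕ²/nₕ.
Var(x̄_st) = 0.0002830355 + 0.0019933847 + 0.0038800163 = 0.0061564365 → 0.0061564.

0.0061564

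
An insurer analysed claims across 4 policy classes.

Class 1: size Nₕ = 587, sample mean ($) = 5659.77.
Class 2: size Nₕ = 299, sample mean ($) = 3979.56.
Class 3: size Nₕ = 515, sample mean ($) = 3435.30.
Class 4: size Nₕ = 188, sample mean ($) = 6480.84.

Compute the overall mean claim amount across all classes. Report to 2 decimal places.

4719.79

N = 587 + 299 + 515 + 188 = 1589.
Weight each subgroup mean by Nₕ/N and sum.
Σ Nₕx̄ₕ = 587·5659.77 + 299·3979.56 + 515·3435.30 + 188·6480.84 = 3322284.99 + 1189888.44 + 1769179.5 + 1218397.92 = 7499750.85.
Divide by N: 7499750.85 / 1589 = 4719.7929... → 4719.79.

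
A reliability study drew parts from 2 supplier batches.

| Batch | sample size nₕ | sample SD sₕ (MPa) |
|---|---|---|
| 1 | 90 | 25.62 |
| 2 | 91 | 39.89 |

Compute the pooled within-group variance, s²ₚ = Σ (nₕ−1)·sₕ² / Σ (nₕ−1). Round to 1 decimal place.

1126.4

1: (90−1)·25.62² = 89·656.3844 = 58418.2116
2: (91−1)·39.89² = 90·1591.2121 = 143209.089
Numerator = 201627.3006; denominator = Σ(nₕ−1) = 179.
s²ₚ = 201627.3006/179 = 1126.410... → 1126.4.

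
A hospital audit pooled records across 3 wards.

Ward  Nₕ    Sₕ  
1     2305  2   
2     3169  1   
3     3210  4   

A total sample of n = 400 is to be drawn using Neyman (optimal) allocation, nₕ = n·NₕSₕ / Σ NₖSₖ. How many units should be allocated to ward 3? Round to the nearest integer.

249

Σ NₕSₕ = 2305·2 + 3169·1 + 3210·4 = 20619.
Share for 3: 12840/20619 = 0.62273.
n_3 = 400 × 0.62273 = 249.091... → 249.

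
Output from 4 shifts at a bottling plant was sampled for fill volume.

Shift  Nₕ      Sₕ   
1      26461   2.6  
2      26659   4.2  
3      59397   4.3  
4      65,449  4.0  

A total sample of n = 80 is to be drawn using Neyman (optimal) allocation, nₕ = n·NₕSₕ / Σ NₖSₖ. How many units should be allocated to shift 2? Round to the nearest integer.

1: NₕSₕ = 26461·2.6 = 68798.6
2: NₕSₕ = 26659·4.2 = 111967.8
3: NₕSₕ = 59397·4.3 = 255407.1
4: NₕSₕ = 65449·4.0 = 261796
Σ NₕSₕ = 697969.5.
n_2 = 80·111967.8/697969.5 = 12.834... → 13.

13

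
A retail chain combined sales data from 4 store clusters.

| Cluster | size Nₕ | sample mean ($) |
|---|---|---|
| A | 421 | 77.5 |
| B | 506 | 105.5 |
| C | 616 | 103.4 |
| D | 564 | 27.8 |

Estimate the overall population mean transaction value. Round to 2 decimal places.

N = 421 + 506 + 616 + 564 = 2107.
The stratified mean weights each stratum mean by its population share Nₕ/N.
Σ Nₕx̄ₕ = 421·77.5 + 506·105.5 + 616·103.4 + 564·27.8 = 32627.5 + 53383 + 63694.4 + 15679.2 = 165384.1.
Divide by N: 165384.1 / 2107 = 78.4927... → 78.49.

78.49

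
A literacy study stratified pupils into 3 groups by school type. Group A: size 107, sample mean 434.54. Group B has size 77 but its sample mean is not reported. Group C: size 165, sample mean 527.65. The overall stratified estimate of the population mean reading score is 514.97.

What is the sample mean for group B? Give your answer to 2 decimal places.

Σ Nₕx̄ₕ = N·μ, so 77·x̄_B = 349·514.97 − (107·434.54 + 165·527.65).
= 179724.53 − 133558.03 = 46166.5.
x̄_B = 46166.5 / 77 = 599.5649... → 599.56.

599.56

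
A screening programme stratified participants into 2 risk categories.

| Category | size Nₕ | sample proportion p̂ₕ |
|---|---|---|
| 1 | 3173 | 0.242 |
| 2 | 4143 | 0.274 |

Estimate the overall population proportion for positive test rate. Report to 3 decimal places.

0.260

N = 3173 + 4143 = 7316.
Overall proportion = Σ (Nₕ/N)·p̂ₕ.
Σ Nₕp̂ₕ = 767.866 + 1135.182 = 1903.048.
1903.048 / 7316 = 0.26012... → 0.260.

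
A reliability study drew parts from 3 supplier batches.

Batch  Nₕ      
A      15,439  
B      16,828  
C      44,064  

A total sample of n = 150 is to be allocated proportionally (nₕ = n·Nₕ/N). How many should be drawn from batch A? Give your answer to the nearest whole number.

30

N = 15439 + 16828 + 44064 = 76331.
n_A = 150·15439/76331 = 30.340... → 30.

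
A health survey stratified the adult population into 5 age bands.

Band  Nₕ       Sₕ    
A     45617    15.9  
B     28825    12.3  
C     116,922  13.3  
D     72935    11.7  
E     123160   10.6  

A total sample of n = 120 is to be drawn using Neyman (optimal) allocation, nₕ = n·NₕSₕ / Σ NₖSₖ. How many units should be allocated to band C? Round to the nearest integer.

39

Σ NₕSₕ = 45617·15.9 + 28825·12.3 + 116922·13.3 + 72935·11.7 + 123160·10.6 = 4793755.9.
Share for C: 1555062.6/4793755.9 = 0.32439.
n_C = 120 × 0.32439 = 38.927... → 39.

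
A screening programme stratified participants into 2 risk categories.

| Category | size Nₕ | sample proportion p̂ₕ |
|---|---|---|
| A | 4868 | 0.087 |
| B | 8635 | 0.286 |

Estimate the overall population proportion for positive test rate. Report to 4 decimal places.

N = 4868 + 8635 = 13503.
Overall proportion = Σ (Nₕ/N)·p̂ₕ.
Σ Nₕp̂ₕ = 423.516 + 2469.61 = 2893.126.
2893.126 / 13503 = 0.214258... → 0.2143.

0.2143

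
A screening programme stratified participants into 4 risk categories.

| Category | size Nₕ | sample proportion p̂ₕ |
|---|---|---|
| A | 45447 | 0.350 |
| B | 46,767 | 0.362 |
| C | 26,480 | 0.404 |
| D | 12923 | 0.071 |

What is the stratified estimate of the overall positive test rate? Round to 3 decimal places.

Wₕ = Nₕ/N with N = 131617: 0.3453, 0.3553, 0.2012, 0.0982.
p̂_st = 0.3453·0.350 + 0.3553·0.362 + 0.2012·0.404 + 0.0982·0.071 ≈ 0.33773... → 0.338.

0.338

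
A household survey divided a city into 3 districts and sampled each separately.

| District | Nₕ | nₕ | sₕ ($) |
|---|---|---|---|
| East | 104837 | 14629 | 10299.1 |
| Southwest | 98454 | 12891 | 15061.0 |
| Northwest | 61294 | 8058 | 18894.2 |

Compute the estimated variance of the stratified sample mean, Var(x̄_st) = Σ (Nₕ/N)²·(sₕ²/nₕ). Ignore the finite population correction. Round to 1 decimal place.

5952.4

N = 264585. Term for each stratum: Wₕ²sₕ²/nₕ.
Var(x̄_st) = 1138.3679 + 2436.4489 + 2377.5806 = 5952.3973 → 5952.4.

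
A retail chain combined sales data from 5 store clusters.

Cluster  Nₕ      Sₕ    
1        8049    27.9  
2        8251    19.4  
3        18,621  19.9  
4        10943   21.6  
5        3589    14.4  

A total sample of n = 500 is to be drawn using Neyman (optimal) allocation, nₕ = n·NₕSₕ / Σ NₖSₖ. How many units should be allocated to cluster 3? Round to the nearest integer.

1: NₕSₕ = 8049·27.9 = 224567.1
2: NₕSₕ = 8251·19.4 = 160069.4
3: NₕSₕ = 18621·19.9 = 370557.9
4: NₕSₕ = 10943·21.6 = 236368.8
5: NₕSₕ = 3589·14.4 = 51681.6
Σ NₕSₕ = 1043244.8.
n_3 = 500·370557.9/1043244.8 = 177.599... → 178.

178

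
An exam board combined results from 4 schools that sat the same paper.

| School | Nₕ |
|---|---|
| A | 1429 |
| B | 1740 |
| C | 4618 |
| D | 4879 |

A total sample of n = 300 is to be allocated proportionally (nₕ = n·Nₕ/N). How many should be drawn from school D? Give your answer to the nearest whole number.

Share of school D = 4879/12666 = 0.38520.
Allocate 300 × 0.38520 = 115.561... → 116.

116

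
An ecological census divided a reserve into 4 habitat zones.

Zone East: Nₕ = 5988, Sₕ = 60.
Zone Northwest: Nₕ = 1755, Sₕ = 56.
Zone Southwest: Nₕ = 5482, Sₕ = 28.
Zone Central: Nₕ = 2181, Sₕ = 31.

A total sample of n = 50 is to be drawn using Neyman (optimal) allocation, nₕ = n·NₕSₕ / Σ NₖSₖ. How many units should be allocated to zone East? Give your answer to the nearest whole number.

26

East: NₕSₕ = 5988·60 = 359280
Northwest: NₕSₕ = 1755·56 = 98280
Southwest: NₕSₕ = 5482·28 = 153496
Central: NₕSₕ = 2181·31 = 67611
Σ NₕSₕ = 678667.
n_East = 50·359280/678667 = 26.470... → 26.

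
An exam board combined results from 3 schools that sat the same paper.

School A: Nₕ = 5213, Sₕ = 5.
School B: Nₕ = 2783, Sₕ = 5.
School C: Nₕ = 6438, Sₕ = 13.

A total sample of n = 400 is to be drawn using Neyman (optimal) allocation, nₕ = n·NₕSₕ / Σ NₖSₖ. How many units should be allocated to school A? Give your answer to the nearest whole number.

A: NₕSₕ = 5213·5 = 26065
B: NₕSₕ = 2783·5 = 13915
C: NₕSₕ = 6438·13 = 83694
Σ NₕSₕ = 123674.
n_A = 400·26065/123674 = 84.302... → 84.

84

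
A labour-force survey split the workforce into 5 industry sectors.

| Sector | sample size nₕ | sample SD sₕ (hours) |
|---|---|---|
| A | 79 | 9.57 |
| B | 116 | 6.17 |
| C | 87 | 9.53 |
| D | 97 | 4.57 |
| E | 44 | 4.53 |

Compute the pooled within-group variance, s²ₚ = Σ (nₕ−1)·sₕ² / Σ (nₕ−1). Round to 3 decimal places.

53.157

A: (79−1)·9.57² = 78·91.5849 = 7143.6222
B: (116−1)·6.17² = 115·38.0689 = 4377.9235
C: (87−1)·9.53² = 86·90.8209 = 7810.5974
D: (97−1)·4.57² = 96·20.8849 = 2004.9504
E: (44−1)·4.53² = 43·20.5209 = 882.3987
Numerator = 22219.4922; denominator = Σ(nₕ−1) = 418.
s²ₚ = 22219.4922/418 = 53.15668... → 53.157.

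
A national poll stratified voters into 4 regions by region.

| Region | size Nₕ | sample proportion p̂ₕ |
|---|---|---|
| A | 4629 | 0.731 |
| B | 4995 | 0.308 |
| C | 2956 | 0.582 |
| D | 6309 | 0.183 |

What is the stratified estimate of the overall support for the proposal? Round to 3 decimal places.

Wₕ = Nₕ/N with N = 18889: 0.2451, 0.2644, 0.1565, 0.3340.
p̂_st = 0.2451·0.731 + 0.2644·0.308 + 0.1565·0.582 + 0.3340·0.183 ≈ 0.41279... → 0.413.

0.413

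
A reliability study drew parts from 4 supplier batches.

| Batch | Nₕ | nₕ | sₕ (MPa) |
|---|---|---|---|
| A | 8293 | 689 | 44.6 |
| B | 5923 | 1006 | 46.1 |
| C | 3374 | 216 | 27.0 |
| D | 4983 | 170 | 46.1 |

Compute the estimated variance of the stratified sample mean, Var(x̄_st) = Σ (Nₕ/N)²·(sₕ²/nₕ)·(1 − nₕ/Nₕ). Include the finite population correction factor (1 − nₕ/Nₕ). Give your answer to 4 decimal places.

1.1370

N = 22573; Wₕ = Nₕ/N.
batch A: (8293/22573)²·44.6²/689·(1 − 689/8293) = 0.3572940
batch B: (5923/22573)²·46.1²/1006·(1 − 1006/5923) = 0.1207445
batch C: (3374/22573)²·27.0²/216·(1 − 216/3374) = 0.0705752
batch D: (4983/22573)²·46.1²/170·(1 − 170/4983) = 0.5884114
Sum = 1.1370252 → 1.1370.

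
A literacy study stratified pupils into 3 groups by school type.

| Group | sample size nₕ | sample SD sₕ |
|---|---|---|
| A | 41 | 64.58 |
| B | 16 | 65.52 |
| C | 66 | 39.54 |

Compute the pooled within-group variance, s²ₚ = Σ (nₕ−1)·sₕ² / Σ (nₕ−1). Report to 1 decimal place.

A: (41−1)·64.58² = 40·4170.5764 = 166823.056
B: (16−1)·65.52² = 15·4292.8704 = 64393.056
C: (66−1)·39.54² = 65·1563.4116 = 101621.754
Numerator = 332837.866; denominator = Σ(nₕ−1) = 120.
s²ₚ = 332837.866/120 = 2773.649... → 2773.6.

2773.6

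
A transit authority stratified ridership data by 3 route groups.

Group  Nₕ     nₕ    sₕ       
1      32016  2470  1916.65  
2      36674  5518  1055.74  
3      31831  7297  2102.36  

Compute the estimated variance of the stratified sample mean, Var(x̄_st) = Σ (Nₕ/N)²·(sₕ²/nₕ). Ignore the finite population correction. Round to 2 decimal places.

238.50

N = 100521. Term for each stratum: Wₕ²sₕ²/nₕ.
Var(x̄_st) = 150.87220 + 26.88656 + 60.73748 = 238.49624 → 238.50.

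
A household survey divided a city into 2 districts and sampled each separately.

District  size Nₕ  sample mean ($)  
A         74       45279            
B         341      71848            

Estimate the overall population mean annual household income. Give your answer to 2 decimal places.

67110.40

N = 415; weights Wₕ = Nₕ/N = (0.1783, 0.8217).
x̄_st = Σ Wₕ·x̄ₕ = 0.1783·45279 + 0.8217·71848 ≈ 67110.3952...
→ 67110.40.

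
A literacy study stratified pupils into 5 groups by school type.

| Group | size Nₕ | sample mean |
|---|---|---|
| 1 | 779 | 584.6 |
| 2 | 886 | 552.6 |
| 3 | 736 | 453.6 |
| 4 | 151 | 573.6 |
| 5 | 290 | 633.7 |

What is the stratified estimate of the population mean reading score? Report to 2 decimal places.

N = 2842; weights Wₕ = Nₕ/N = (0.2741, 0.3118, 0.2590, 0.0531, 0.1020).
x̄_st = Σ Wₕ·x̄ₕ = 0.2741·584.6 + 0.3118·552.6 + 0.2590·453.6 + 0.0531·573.6 + 0.1020·633.7 ≈ 545.1243...
→ 545.12.

545.12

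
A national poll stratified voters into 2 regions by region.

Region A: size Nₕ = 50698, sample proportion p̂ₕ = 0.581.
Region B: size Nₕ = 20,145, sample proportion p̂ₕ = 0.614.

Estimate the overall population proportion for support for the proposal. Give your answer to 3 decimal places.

0.590

N = 50698 + 20145 = 70843.
Overall proportion = Σ (Nₕ/N)·p̂ₕ.
Σ Nₕp̂ₕ = 29455.538 + 12369.03 = 41824.568.
41824.568 / 70843 = 0.59038... → 0.590.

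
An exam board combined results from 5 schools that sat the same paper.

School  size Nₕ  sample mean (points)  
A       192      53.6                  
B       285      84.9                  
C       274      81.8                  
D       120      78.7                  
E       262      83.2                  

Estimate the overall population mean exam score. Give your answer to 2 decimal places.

N = 192 + 285 + 274 + 120 + 262 = 1133.
Overall mean = Σ (Nₕ/N)·x̄ₕ — weight by population share, not a simple average.
Σ Nₕx̄ₕ = 192·53.6 + 285·84.9 + 274·81.8 + 120·78.7 + 262·83.2 = 10291.2 + 24196.5 + 22413.2 + 9444 + 21798.4 = 88143.3.
Divide by N: 88143.3 / 1133 = 77.7964... → 77.80.

77.80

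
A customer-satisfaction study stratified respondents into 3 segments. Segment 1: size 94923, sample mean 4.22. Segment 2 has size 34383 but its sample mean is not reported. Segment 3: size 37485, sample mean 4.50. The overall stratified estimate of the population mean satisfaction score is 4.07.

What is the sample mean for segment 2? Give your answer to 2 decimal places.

3.19

N = 94923 + 34383 + 37485 = 166791.
Overall total = μ·N = 4.07·166791 = 678839.37.
Subtract the known strata: 94923·4.22 + 37485·4.50 = 569257.56.
Remaining total for segment 2: 678839.37 − 569257.56 = 109581.81.
Divide by its size: 109581.81 / 34383 = 3.1871... → 3.19.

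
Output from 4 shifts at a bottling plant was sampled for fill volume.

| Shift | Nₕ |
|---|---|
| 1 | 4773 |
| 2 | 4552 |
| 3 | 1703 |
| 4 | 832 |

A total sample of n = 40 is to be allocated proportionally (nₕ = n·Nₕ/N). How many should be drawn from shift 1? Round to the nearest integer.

N = 4773 + 4552 + 1703 + 832 = 11860.
n_1 = 40·4773/11860 = 16.098... → 16.

16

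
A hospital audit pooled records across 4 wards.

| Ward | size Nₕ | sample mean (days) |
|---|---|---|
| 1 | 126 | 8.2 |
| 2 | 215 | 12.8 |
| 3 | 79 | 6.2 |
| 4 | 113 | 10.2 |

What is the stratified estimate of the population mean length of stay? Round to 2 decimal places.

10.18

x̄_st = (Σ Nₕx̄ₕ) / (Σ Nₕ) = (126·8.2 + 215·12.8 + 79·6.2 + 113·10.2) / 533
= 5427.6 / 533 = 10.1831... → 10.18.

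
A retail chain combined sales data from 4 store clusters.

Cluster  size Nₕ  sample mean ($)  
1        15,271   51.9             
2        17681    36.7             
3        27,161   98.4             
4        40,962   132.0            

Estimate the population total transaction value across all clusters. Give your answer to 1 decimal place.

1: 15271·51.9 = 792564.9
2: 17681·36.7 = 648892.7
3: 27161·98.4 = 2672642.4
4: 40962·132.0 = 5406984
τ̂ = Σ Nₕx̄ₕ = 9521084.0.

9521084.0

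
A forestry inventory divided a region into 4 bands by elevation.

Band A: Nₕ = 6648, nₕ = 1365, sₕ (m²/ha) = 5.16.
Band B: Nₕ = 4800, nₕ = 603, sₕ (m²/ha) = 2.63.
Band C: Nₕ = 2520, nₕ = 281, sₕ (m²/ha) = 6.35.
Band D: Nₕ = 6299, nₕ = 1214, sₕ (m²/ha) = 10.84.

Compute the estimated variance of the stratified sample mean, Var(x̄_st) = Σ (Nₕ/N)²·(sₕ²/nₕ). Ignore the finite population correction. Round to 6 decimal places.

N = 20267; Wₕ = Nₕ/N.
band A: (6648/20267)²·5.16²/1365 = 0.002098794
band B: (4800/20267)²·2.63²/603 = 0.000643425
band C: (2520/20267)²·6.35²/281 = 0.002218520
band D: (6299/20267)²·10.84²/1214 = 0.009349840
Sum = 0.014310578 → 0.014311.

0.014311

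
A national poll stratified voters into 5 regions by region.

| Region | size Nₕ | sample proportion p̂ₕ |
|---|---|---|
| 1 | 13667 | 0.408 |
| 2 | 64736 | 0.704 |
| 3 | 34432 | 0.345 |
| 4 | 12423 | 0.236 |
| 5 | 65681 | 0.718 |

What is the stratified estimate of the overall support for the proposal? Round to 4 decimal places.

N = 13667 + 64736 + 34432 + 12423 + 65681 = 190939.
Overall proportion = Σ (Nₕ/N)·p̂ₕ.
Σ Nₕp̂ₕ = 5576.136 + 45574.144 + 11879.04 + 2931.828 + 47158.958 = 113120.106.
113120.106 / 190939 = 0.592441... → 0.5924.

0.5924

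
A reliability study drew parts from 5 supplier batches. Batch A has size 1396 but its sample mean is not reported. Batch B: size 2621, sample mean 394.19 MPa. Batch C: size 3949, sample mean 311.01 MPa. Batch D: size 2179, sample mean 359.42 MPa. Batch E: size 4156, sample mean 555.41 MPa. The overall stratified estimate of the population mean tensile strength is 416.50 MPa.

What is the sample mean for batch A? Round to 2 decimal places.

432.35

Σ Nₕx̄ₕ = N·μ, so 1396·x̄_A = 14301·416.50 − (2621·394.19 + 3949·311.01 + 2179·359.42 + 4156·555.41).
= 5956366.5 − 5352810.62 = 603555.88.
x̄_A = 603555.88 / 1396 = 432.3466... → 432.35.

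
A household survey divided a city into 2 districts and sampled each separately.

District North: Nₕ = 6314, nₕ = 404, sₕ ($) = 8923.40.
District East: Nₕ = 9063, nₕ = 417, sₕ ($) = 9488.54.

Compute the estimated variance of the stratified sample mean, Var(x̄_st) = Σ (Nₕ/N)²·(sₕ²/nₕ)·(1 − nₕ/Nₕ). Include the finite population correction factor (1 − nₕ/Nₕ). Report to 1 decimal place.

N = 15377; Wₕ = Nₕ/N.
district North: (6314/15377)²·8923.40²/404·(1 − 404/6314) = 31104.8554
district East: (9063/15377)²·9488.54²/417·(1 − 417/9063) = 71549.5181
Sum = 102654.3735 → 102654.4.

102654.4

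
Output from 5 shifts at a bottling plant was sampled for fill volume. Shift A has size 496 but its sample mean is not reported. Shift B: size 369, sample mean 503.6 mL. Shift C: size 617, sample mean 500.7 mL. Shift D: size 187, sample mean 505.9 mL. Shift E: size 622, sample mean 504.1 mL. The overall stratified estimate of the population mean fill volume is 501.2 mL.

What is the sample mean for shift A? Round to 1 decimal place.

Σ Nₕx̄ₕ = N·μ, so 496·x̄_A = 2291·501.2 − (369·503.6 + 617·500.7 + 187·505.9 + 622·504.1).
= 1148249.2 − 902913.8 = 245335.4.
x̄_A = 245335.4 / 496 = 494.628... → 494.6.

494.6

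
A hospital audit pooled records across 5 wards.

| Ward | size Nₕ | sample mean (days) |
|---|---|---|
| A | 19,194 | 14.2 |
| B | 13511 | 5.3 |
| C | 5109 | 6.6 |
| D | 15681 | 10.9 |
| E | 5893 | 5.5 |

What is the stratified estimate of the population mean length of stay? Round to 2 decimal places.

N = 59388; weights Wₕ = Nₕ/N = (0.3232, 0.2275, 0.0860, 0.2640, 0.0992).
x̄_st = Σ Wₕ·x̄ₕ = 0.3232·14.2 + 0.2275·5.3 + 0.0860·6.6 + 0.2640·10.9 + 0.0992·5.5 ≈ 9.7868...
→ 9.79.

9.79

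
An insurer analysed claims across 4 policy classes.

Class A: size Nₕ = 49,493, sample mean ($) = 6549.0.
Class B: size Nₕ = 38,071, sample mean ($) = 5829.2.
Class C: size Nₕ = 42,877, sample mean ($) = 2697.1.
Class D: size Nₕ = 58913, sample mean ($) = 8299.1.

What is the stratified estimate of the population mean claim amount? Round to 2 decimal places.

6076.56

N = 49493 + 38071 + 42877 + 58913 = 189354.
Overall mean = Σ (Nₕ/N)·x̄ₕ — weight by population share, not a simple average.
Σ Nₕx̄ₕ = 49493·6549.0 + 38071·5829.2 + 42877·2697.1 + 58913·8299.1 = 324129657 + 221923473.2 + 115643556.7 + 488924878.3 = 1150621565.2.
Divide by N: 1150621565.2 / 189354 = 6076.5633... → 6076.56.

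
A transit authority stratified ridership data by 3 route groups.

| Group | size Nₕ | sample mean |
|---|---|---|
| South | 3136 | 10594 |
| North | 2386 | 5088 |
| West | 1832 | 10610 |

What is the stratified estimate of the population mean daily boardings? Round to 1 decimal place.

N = 3136 + 2386 + 1832 = 7354.
Overall mean = Σ (Nₕ/N)·x̄ₕ — weight by population share, not a simple average.
Σ Nₕx̄ₕ = 3136·10594 + 2386·5088 + 1832·10610 = 33222784 + 12139968 + 19437520 = 64800272.
Divide by N: 64800272 / 7354 = 8811.568... → 8811.6.

8811.6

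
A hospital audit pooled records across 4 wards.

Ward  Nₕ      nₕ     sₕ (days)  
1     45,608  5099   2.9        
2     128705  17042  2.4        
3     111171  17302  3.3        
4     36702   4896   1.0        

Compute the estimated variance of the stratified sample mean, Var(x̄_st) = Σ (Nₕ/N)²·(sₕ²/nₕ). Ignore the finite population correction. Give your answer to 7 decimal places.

N = 322186. Term for each stratum: Wₕ²sₕ²/nₕ.
Var(x̄_st) = 0.0000330506 + 0.0000539361 + 0.0000749379 + 0.0000026505 = 0.0001645751 → 0.0001646.

0.0001646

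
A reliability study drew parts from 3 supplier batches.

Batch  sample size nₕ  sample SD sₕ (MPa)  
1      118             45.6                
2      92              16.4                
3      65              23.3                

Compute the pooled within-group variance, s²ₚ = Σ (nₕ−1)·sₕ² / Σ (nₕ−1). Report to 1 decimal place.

1112.2

Degrees of freedom: 117 + 91 + 64 = 272.
Σ(nₕ−1)sₕ² = 117·2079.36 + 91·268.96 + 64·542.89 = 302505.44.
s²ₚ = 302505.44 / 272 = 1112.152... → 1112.2.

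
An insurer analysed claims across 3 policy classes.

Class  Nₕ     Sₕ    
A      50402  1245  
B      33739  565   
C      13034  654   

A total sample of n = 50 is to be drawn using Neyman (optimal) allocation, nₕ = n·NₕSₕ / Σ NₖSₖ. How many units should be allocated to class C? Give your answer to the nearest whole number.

5

A: NₕSₕ = 50402·1245 = 62750490
B: NₕSₕ = 33739·565 = 19062535
C: NₕSₕ = 13034·654 = 8524236
Σ NₕSₕ = 90337261.
n_C = 50·8524236/90337261 = 4.718... → 5.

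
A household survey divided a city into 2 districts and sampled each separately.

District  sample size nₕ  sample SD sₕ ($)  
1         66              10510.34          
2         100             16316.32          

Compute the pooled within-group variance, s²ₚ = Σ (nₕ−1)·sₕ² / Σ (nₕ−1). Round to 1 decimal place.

1: (66−1)·10510.34² = 65·110467246.9156 = 7180371049.514
2: (100−1)·16316.32² = 99·266222298.3424 = 26356007535.8976
Numerator = 33536378585.4116; denominator = Σ(nₕ−1) = 164.
s²ₚ = 33536378585.4116/164 = 204490113.326... → 204490113.3.

204490113.3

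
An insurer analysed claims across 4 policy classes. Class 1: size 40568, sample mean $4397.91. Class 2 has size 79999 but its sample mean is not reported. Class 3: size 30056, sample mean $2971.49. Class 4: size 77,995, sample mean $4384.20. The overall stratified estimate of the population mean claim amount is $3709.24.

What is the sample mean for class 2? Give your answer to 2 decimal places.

2979.14

Σ Nₕx̄ₕ = N·μ, so 79999·x̄_2 = 228618·3709.24 − (40568·4397.91 + 30056·2971.49 + 77995·4384.20).
= 847999030.32 − 609671195.32 = 238327835.
x̄_2 = 238327835 / 79999 = 2979.1352... → 2979.14.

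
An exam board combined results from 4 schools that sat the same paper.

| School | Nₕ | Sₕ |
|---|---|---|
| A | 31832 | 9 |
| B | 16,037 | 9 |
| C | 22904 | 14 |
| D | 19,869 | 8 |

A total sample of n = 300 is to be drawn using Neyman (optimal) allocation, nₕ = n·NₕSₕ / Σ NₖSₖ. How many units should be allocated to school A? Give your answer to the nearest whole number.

Σ NₕSₕ = 31832·9 + 16037·9 + 22904·14 + 19869·8 = 910429.
Share for A: 286488/910429 = 0.31467.
n_A = 300 × 0.31467 = 94.402... → 94.

94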